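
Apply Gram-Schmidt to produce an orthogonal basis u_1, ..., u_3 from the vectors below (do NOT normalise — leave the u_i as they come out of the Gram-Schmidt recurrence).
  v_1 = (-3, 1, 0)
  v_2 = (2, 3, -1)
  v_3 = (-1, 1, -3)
Orthogonal basis:
  u_1 = (-3, 1, 0)
  u_2 = (11/10, 33/10, -1)
  u_3 = (-31/131, -93/131, -341/131)

Apply the Gram-Schmidt recurrence
  u_1 = v_1
  u_i = v_i − Σ_{j<i} ((v_i · u_j) / (u_j · u_j)) · u_j.

Step by step this gives:
  u_1 = (-3, 1, 0)
  u_2 = (11/10, 33/10, -1)
  u_3 = (-31/131, -93/131, -341/131)

Orthogonality check:
  u_2 · u_1 = 0 (should be 0)
  u_3 · u_1 = 0 (should be 0)
  u_3 · u_2 = 0 (should be 0)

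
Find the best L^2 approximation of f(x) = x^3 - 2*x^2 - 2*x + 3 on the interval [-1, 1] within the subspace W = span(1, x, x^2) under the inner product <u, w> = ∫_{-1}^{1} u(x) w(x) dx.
g(x) = -2*x^2 - 7*x/5 + 3

The best approximation g ∈ W is the orthogonal projection of f onto W. Writing g = a_0 + a_1 x + a_2 x^2, the coefficients solve the normal equations G · a = b where
  G_{ij} = <φ_i, φ_j> and b_i = <f, φ_i>, with φ_0 = 1, φ_1 = x, φ_2 = x^2.
G =
  [2, 0, 2/3]
  [0, 2/3, 0]
  [2/3, 0, 2/5],
b = (14/3, -14/15, 6/5).
Solving gives a_0 = 3, a_1 = -7/5, a_2 = -2, so
  g(x) = -2*x^2 - 7*x/5 + 3.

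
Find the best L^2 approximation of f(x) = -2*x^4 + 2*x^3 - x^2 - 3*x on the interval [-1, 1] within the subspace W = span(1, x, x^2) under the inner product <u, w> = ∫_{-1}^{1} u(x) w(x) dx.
g(x) = -19*x^2/7 - 9*x/5 + 6/35

The best approximation g ∈ W is the orthogonal projection of f onto W. Writing g = a_0 + a_1 x + a_2 x^2, the coefficients solve the normal equations G · a = b where
  G_{ij} = <φ_i, φ_j> and b_i = <f, φ_i>, with φ_0 = 1, φ_1 = x, φ_2 = x^2.
G =
  [2, 0, 2/3]
  [0, 2/3, 0]
  [2/3, 0, 2/5],
b = (-22/15, -6/5, -34/35).
Solving gives a_0 = 6/35, a_1 = -9/5, a_2 = -19/7, so
  g(x) = -19*x^2/7 - 9*x/5 + 6/35.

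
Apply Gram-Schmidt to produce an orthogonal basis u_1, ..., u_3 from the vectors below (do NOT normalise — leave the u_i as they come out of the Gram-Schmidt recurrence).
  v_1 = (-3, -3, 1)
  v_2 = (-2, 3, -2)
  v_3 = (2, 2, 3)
Orthogonal basis:
  u_1 = (-3, -3, 1)
  u_2 = (-53/19, 42/19, -33/19)
  u_3 = (-165/298, 220/149, 825/298)

Apply the Gram-Schmidt recurrence
  u_1 = v_1
  u_i = v_i − Σ_{j<i} ((v_i · u_j) / (u_j · u_j)) · u_j.

Step by step this gives:
  u_1 = (-3, -3, 1)
  u_2 = (-53/19, 42/19, -33/19)
  u_3 = (-165/298, 220/149, 825/298)

Orthogonality check:
  u_2 · u_1 = 0 (should be 0)
  u_3 · u_1 = 0 (should be 0)
  u_3 · u_2 = 0 (should be 0)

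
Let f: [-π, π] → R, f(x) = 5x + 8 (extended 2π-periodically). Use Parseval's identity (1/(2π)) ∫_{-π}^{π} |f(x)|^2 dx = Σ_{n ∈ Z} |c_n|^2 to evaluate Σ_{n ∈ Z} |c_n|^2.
Σ |c_n|^2 = 25π^2/3 + 64

Expand and integrate term by term over [-π, π]:
  ∫ (5x)^2 dx = 25·(2π^3/3); ∫ 2·5·(8)·x dx = 0 (odd integrand); ∫ 8^2 dx = 64·2π.
So (1/(2π)) ∫_{-π}^{π} (5x + 8)^2 dx = 25π^2/3 + 64 = 25π^2/3 + 64.
Parseval ⇒ Σ |c_n|^2 = 25π^2/3 + 64.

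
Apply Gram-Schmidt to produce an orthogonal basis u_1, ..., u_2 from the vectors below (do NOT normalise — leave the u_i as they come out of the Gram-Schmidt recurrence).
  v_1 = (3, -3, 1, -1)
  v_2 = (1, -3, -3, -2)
Orthogonal basis:
  u_1 = (3, -3, 1, -1)
  u_2 = (-13/20, -27/20, -71/20, -29/20)

Apply the Gram-Schmidt recurrence
  u_1 = v_1
  u_i = v_i − Σ_{j<i} ((v_i · u_j) / (u_j · u_j)) · u_j.

Step by step this gives:
  u_1 = (3, -3, 1, -1)
  u_2 = (-13/20, -27/20, -71/20, -29/20)

Orthogonality check:
  u_2 · u_1 = 0 (should be 0)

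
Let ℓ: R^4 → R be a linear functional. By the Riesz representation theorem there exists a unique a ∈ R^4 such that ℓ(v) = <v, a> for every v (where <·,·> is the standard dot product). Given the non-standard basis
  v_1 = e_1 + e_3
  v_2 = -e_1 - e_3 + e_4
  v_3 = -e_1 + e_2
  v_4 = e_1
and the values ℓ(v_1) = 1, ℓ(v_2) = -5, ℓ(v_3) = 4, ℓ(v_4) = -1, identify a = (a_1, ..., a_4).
a = (-1, 3, 2, -4)

Write a = (a_1, ..., a_4) in the standard basis. For each basis vector v_i, ℓ(v_i) = <v_i, a> is a linear equation in the a_j's. Collect the n equations into a matrix system V a = ℓ, where row i of V is v_i (expressed in the standard basis). Since V is invertible (lower-triangular with 1s on the diagonal, up to permutation), solve by back-substitution:
  V =
[[1, 0, 1, 0],
 [-1, 0, -1, 1],
 [-1, 1, 0, 0],
 [1, 0, 0, 0]]
  V a = (1, -5, 4, -1)
Solving gives a = (-1, 3, 2, -4).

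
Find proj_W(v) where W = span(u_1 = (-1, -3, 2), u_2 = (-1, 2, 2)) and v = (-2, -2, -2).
proj_W(v) = (2/5, -2, -4/5)

Set up U = [u_1 | ... | u_2] ∈ R^(3×2). The projector onto W = col(U) is P = U (U^T U)^(-1) U^T.
Compute U^T U =
  [14, -1]
  [-1, 9],
and U^T v = (4, -6).
Solve U^T U · c = U^T v for the coefficients: c = (6/25, -16/25). The projection is proj_W(v) = U c.
Check: (v - proj_W(v)) · u_1 = 0  (should be 0).
Check: (v - proj_W(v)) · u_2 = 0  (should be 0).
Result: proj_W(v) = (2/5, -2, -4/5).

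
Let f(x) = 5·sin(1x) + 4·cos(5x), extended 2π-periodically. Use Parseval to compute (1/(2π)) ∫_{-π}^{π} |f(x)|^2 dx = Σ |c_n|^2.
Σ |c_n|^2 = 41/2

Expand |f|^2 and use orthogonality of {sin(nx), cos(mx)} on [-π, π]:
  ∫_{-π}^{π} sin(nx)^2 dx = π, ∫ cos(mx)^2 dx = π, and cross terms integrate to 0.
So ∫_{-π}^{π} f(x)^2 dx = 5^2 · π + 4^2 · π = (25 + 16)π.
Divide by 2π: (25 + 16)/2 = 41/2.
By Parseval, this equals Σ |c_n|^2.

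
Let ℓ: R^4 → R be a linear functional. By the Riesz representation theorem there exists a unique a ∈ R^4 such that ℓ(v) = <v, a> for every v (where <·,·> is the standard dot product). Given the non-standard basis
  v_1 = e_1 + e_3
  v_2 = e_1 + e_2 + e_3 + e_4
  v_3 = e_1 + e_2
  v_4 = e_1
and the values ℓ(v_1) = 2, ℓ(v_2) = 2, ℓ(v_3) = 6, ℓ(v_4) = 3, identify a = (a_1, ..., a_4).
a = (3, 3, -1, -3)

Write a = (a_1, ..., a_4) in the standard basis. For each basis vector v_i, ℓ(v_i) = <v_i, a> is a linear equation in the a_j's. Collect the n equations into a matrix system V a = ℓ, where row i of V is v_i (expressed in the standard basis). Since V is invertible (lower-triangular with 1s on the diagonal, up to permutation), solve by back-substitution:
  V =
[[1, 0, 1, 0],
 [1, 1, 1, 1],
 [1, 1, 0, 0],
 [1, 0, 0, 0]]
  V a = (2, 2, 6, 3)
Solving gives a = (3, 3, -1, -3).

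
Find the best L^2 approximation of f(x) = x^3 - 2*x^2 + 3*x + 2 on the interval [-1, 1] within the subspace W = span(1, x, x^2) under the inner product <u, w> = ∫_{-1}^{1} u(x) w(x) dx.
g(x) = -2*x^2 + 18*x/5 + 2

The best approximation g ∈ W is the orthogonal projection of f onto W. Writing g = a_0 + a_1 x + a_2 x^2, the coefficients solve the normal equations G · a = b where
  G_{ij} = <φ_i, φ_j> and b_i = <f, φ_i>, with φ_0 = 1, φ_1 = x, φ_2 = x^2.
G =
  [2, 0, 2/3]
  [0, 2/3, 0]
  [2/3, 0, 2/5],
b = (8/3, 12/5, 8/15).
Solving gives a_0 = 2, a_1 = 18/5, a_2 = -2, so
  g(x) = -2*x^2 + 18*x/5 + 2.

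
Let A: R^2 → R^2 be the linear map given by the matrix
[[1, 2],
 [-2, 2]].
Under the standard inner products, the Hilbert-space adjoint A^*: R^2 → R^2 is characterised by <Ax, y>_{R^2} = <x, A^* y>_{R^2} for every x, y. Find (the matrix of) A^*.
A^* = A^T =
[[1, -2],
 [2, 2]]

For real matrices with standard dot products, the defining identity <Ax, y> = <x, A^* y> gives (Ax)^T y = x^T (A^*) y, i.e. x^T A^T y = x^T (A^*) y. Since this holds for all x, y, we must have A^* = A^T. Therefore
A^* =
[[1, -2],
 [2, 2]].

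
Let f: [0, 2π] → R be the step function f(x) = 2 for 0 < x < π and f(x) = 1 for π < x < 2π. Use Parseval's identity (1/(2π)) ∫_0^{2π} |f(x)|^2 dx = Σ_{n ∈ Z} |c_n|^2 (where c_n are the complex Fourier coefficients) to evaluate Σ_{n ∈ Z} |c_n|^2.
Σ |c_n|^2 = 5/2

Parseval equates the L^2 energy of f (normalised by 1/(2π)) with the ℓ^2 sum of its Fourier coefficients: (1/(2π)) ∫_0^{2π} |f|^2 = Σ |c_n|^2.
Compute the left side: (1/(2π)) [∫_0^π 2^2 dx + ∫_π^{2π} 1^2 dx] = (1/(2π)) · (4π + 1π) = (4 + 1)/2 = 5/2.
So Σ_{n ∈ Z} |c_n|^2 = 5/2.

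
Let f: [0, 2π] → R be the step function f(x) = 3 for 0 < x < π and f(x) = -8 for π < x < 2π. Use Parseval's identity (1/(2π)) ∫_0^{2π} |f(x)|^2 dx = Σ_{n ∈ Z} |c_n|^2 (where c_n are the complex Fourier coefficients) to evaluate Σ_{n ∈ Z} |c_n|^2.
Σ |c_n|^2 = 73/2

Parseval equates the L^2 energy of f (normalised by 1/(2π)) with the ℓ^2 sum of its Fourier coefficients: (1/(2π)) ∫_0^{2π} |f|^2 = Σ |c_n|^2.
Compute the left side: (1/(2π)) [∫_0^π 3^2 dx + ∫_π^{2π} (-8)^2 dx] = (1/(2π)) · (9π + 64π) = (9 + 64)/2 = 73/2.
So Σ_{n ∈ Z} |c_n|^2 = 73/2.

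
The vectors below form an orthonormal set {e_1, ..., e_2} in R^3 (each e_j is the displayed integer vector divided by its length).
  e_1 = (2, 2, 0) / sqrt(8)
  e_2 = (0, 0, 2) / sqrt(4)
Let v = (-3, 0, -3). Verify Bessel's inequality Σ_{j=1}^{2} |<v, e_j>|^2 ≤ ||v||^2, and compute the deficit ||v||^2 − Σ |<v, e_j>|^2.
Σ |<v, e_j>|^2 = 27/2; ||v||^2 = 18; deficit = 9/2

Write each e_j = u_j / sqrt(<u_j, u_j>) where u_j is the displayed integer vector. Then <v, e_j> = <v, u_j> / sqrt(<u_j, u_j>), so |<v, e_j>|^2 = <v, u_j>^2 / <u_j, u_j>.
Coefficients: <v, e_1> = -6/sqrt(8), <v, e_2> = -6/sqrt(4).
Square and sum: Σ |<v, e_j>|^2 = 27/2.
Compute ||v||^2 = v·v = 18.
Deficit = 18 − 27/2 = 9/2 ≥ 0, confirming Bessel's inequality. (The deficit equals ||v − Σ <v,e_j> e_j||^2, the squared distance from v to span{e_j}.)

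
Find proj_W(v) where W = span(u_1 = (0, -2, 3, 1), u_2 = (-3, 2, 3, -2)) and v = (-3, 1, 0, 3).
proj_W(v) = (-201/355, 112/355, 234/355, -123/355)

Set up U = [u_1 | ... | u_2] ∈ R^(4×2). The projector onto W = col(U) is P = U (U^T U)^(-1) U^T.
Compute U^T U =
  [14, 3]
  [3, 26],
and U^T v = (1, 5).
Solve U^T U · c = U^T v for the coefficients: c = (11/355, 67/355). The projection is proj_W(v) = U c.
Check: (v - proj_W(v)) · u_1 = 0  (should be 0).
Check: (v - proj_W(v)) · u_2 = 0  (should be 0).
Result: proj_W(v) = (-201/355, 112/355, 234/355, -123/355).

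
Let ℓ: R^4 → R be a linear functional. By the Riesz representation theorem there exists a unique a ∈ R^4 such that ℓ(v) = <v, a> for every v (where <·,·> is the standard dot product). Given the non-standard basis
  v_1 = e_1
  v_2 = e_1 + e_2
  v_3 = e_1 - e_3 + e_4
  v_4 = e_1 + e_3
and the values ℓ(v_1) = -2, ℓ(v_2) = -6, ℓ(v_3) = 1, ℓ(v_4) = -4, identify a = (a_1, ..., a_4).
a = (-2, -4, -2, 1)

Write a = (a_1, ..., a_4) in the standard basis. For each basis vector v_i, ℓ(v_i) = <v_i, a> is a linear equation in the a_j's. Collect the n equations into a matrix system V a = ℓ, where row i of V is v_i (expressed in the standard basis). Since V is invertible (lower-triangular with 1s on the diagonal, up to permutation), solve by back-substitution:
  V =
[[1, 0, 0, 0],
 [1, 1, 0, 0],
 [1, 0, -1, 1],
 [1, 0, 1, 0]]
  V a = (-2, -6, 1, -4)
Solving gives a = (-2, -4, -2, 1).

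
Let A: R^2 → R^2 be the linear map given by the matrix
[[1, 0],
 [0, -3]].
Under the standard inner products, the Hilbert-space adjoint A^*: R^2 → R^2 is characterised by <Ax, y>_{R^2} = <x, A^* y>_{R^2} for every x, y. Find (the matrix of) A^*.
A^* = A^T =
[[1, 0],
 [0, -3]]

For real matrices with standard dot products, the defining identity <Ax, y> = <x, A^* y> gives (Ax)^T y = x^T (A^*) y, i.e. x^T A^T y = x^T (A^*) y. Since this holds for all x, y, we must have A^* = A^T. Therefore
A^* =
[[1, 0],
 [0, -3]].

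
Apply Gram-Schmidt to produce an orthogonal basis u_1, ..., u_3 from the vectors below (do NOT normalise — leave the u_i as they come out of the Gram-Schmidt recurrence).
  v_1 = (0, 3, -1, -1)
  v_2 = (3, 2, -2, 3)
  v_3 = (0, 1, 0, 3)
Orthogonal basis:
  u_1 = (0, 3, -1, -1)
  u_2 = (3, 7/11, -17/11, 38/11)
  u_3 = (-121/87, 184/261, 187/261, 365/261)

Apply the Gram-Schmidt recurrence
  u_1 = v_1
  u_i = v_i − Σ_{j<i} ((v_i · u_j) / (u_j · u_j)) · u_j.

Step by step this gives:
  u_1 = (0, 3, -1, -1)
  u_2 = (3, 7/11, -17/11, 38/11)
  u_3 = (-121/87, 184/261, 187/261, 365/261)

Orthogonality check:
  u_2 · u_1 = 0 (should be 0)
  u_3 · u_1 = 0 (should be 0)
  u_3 · u_2 = 0 (should be 0)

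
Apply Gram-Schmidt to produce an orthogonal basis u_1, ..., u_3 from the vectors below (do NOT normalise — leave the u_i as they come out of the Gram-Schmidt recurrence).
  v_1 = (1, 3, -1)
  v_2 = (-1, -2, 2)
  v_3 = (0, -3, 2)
Orthogonal basis:
  u_1 = (1, 3, -1)
  u_2 = (-2/11, 5/11, 13/11)
  u_3 = (10/9, -5/18, 5/18)

Apply the Gram-Schmidt recurrence
  u_1 = v_1
  u_i = v_i − Σ_{j<i} ((v_i · u_j) / (u_j · u_j)) · u_j.

Step by step this gives:
  u_1 = (1, 3, -1)
  u_2 = (-2/11, 5/11, 13/11)
  u_3 = (10/9, -5/18, 5/18)

Orthogonality check:
  u_2 · u_1 = 0 (should be 0)
  u_3 · u_1 = 0 (should be 0)
  u_3 · u_2 = 0 (should be 0)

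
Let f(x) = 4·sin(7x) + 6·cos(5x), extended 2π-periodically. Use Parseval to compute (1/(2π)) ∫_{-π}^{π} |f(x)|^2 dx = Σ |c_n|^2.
Σ |c_n|^2 = 26

Expand |f|^2 and use orthogonality of {sin(nx), cos(mx)} on [-π, π]:
  ∫_{-π}^{π} sin(nx)^2 dx = π, ∫ cos(mx)^2 dx = π, and cross terms integrate to 0.
So ∫_{-π}^{π} f(x)^2 dx = 4^2 · π + 6^2 · π = (16 + 36)π.
Divide by 2π: (16 + 36)/2 = 26.
By Parseval, this equals Σ |c_n|^2.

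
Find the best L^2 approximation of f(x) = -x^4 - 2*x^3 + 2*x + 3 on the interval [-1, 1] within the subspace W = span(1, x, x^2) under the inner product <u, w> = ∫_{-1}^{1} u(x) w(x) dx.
g(x) = -6*x^2/7 + 4*x/5 + 108/35

The best approximation g ∈ W is the orthogonal projection of f onto W. Writing g = a_0 + a_1 x + a_2 x^2, the coefficients solve the normal equations G · a = b where
  G_{ij} = <φ_i, φ_j> and b_i = <f, φ_i>, with φ_0 = 1, φ_1 = x, φ_2 = x^2.
G =
  [2, 0, 2/3]
  [0, 2/3, 0]
  [2/3, 0, 2/5],
b = (28/5, 8/15, 12/7).
Solving gives a_0 = 108/35, a_1 = 4/5, a_2 = -6/7, so
  g(x) = -6*x^2/7 + 4*x/5 + 108/35.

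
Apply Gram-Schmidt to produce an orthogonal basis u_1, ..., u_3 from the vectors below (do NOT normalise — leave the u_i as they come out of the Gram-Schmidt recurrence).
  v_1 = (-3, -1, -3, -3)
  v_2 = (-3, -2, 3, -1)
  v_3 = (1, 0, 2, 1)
Orthogonal basis:
  u_1 = (-3, -1, -3, -3)
  u_2 = (-69/28, -51/28, 99/28, -13/28)
  u_3 = (109/619, -54/619, 32/619, -123/619)

Apply the Gram-Schmidt recurrence
  u_1 = v_1
  u_i = v_i − Σ_{j<i} ((v_i · u_j) / (u_j · u_j)) · u_j.

Step by step this gives:
  u_1 = (-3, -1, -3, -3)
  u_2 = (-69/28, -51/28, 99/28, -13/28)
  u_3 = (109/619, -54/619, 32/619, -123/619)

Orthogonality check:
  u_2 · u_1 = 0 (should be 0)
  u_3 · u_1 = 0 (should be 0)
  u_3 · u_2 = 0 (should be 0)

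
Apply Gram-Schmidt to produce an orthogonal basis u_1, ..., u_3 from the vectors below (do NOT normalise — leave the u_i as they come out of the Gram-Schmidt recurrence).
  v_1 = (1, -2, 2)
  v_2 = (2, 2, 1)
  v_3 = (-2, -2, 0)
Orthogonal basis:
  u_1 = (1, -2, 2)
  u_2 = (2, 2, 1)
  u_3 = (-4/9, 2/9, 4/9)

Apply the Gram-Schmidt recurrence
  u_1 = v_1
  u_i = v_i − Σ_{j<i} ((v_i · u_j) / (u_j · u_j)) · u_j.

Step by step this gives:
  u_1 = (1, -2, 2)
  u_2 = (2, 2, 1)
  u_3 = (-4/9, 2/9, 4/9)

Orthogonality check:
  u_2 · u_1 = 0 (should be 0)
  u_3 · u_1 = 0 (should be 0)
  u_3 · u_2 = 0 (should be 0)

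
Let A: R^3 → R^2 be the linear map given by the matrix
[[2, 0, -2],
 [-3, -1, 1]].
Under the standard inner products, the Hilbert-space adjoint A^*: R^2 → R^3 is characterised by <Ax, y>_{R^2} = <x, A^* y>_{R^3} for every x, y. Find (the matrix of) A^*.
A^* = A^T =
[[2, -3],
 [0, -1],
 [-2, 1]]

For real matrices with standard dot products, the defining identity <Ax, y> = <x, A^* y> gives (Ax)^T y = x^T (A^*) y, i.e. x^T A^T y = x^T (A^*) y. Since this holds for all x, y, we must have A^* = A^T. Therefore
A^* =
[[2, -3],
 [0, -1],
 [-2, 1]].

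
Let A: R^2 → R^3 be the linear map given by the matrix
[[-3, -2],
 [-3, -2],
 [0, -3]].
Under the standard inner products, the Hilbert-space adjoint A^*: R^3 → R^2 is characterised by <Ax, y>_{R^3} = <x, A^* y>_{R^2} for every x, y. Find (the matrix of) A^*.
A^* = A^T =
[[-3, -3, 0],
 [-2, -2, -3]]

For real matrices with standard dot products, the defining identity <Ax, y> = <x, A^* y> gives (Ax)^T y = x^T (A^*) y, i.e. x^T A^T y = x^T (A^*) y. Since this holds for all x, y, we must have A^* = A^T. Therefore
A^* =
[[-3, -3, 0],
 [-2, -2, -3]].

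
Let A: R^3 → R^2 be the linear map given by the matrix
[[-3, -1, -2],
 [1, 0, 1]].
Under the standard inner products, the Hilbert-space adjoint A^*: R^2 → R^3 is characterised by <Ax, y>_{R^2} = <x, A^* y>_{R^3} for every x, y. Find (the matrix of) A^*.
A^* = A^T =
[[-3, 1],
 [-1, 0],
 [-2, 1]]

For real matrices with standard dot products, the defining identity <Ax, y> = <x, A^* y> gives (Ax)^T y = x^T (A^*) y, i.e. x^T A^T y = x^T (A^*) y. Since this holds for all x, y, we must have A^* = A^T. Therefore
A^* =
[[-3, 1],
 [-1, 0],
 [-2, 1]].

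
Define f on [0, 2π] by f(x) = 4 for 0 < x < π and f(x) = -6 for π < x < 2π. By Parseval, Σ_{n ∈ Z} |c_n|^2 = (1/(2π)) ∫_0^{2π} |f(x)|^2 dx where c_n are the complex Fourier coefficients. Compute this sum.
Σ |c_n|^2 = 26

Parseval equates the L^2 energy of f (normalised by 1/(2π)) with the ℓ^2 sum of its Fourier coefficients: (1/(2π)) ∫_0^{2π} |f|^2 = Σ |c_n|^2.
Compute the left side: (1/(2π)) [∫_0^π 4^2 dx + ∫_π^{2π} (-6)^2 dx] = (1/(2π)) · (16π + 36π) = (16 + 36)/2 = 26.
So Σ_{n ∈ Z} |c_n|^2 = 26.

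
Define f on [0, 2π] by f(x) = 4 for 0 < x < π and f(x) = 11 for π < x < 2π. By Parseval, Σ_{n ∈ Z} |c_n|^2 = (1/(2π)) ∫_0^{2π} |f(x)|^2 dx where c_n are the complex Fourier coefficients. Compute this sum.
Σ |c_n|^2 = 137/2

Parseval equates the L^2 energy of f (normalised by 1/(2π)) with the ℓ^2 sum of its Fourier coefficients: (1/(2π)) ∫_0^{2π} |f|^2 = Σ |c_n|^2.
Compute the left side: (1/(2π)) [∫_0^π 4^2 dx + ∫_π^{2π} 11^2 dx] = (1/(2π)) · (16π + 121π) = (16 + 121)/2 = 137/2.
So Σ_{n ∈ Z} |c_n|^2 = 137/2.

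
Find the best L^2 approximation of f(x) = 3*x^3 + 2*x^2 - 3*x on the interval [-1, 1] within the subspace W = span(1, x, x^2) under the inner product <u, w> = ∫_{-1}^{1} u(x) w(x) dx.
g(x) = 2*x^2 - 6*x/5

The best approximation g ∈ W is the orthogonal projection of f onto W. Writing g = a_0 + a_1 x + a_2 x^2, the coefficients solve the normal equations G · a = b where
  G_{ij} = <φ_i, φ_j> and b_i = <f, φ_i>, with φ_0 = 1, φ_1 = x, φ_2 = x^2.
G =
  [2, 0, 2/3]
  [0, 2/3, 0]
  [2/3, 0, 2/5],
b = (4/3, -4/5, 4/5).
Solving gives a_0 = 0, a_1 = -6/5, a_2 = 2, so
  g(x) = 2*x^2 - 6*x/5.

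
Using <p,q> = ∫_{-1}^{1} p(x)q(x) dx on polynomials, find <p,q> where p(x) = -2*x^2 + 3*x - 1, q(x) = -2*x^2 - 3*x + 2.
<p,q> = -146/15

Expand the product: p(x)·q(x) = 4*x^4 - 11*x^2 + 9*x - 2.
∫_{-1}^{1} of each monomial x^k gives [2/(k+1) if k even, 0 if k odd]. Integrating term-by-term (or equivalently evaluating the antiderivative F(x) = 4*x^5/5 - 11*x^3/3 + 9*x^2/2 - 2*x at the endpoints):
  F(1) − F(−1) = -11/30 − (281/30) = -146/15.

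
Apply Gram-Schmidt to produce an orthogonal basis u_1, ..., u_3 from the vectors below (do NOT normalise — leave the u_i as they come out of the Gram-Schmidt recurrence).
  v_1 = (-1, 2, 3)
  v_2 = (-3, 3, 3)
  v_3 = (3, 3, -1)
Orthogonal basis:
  u_1 = (-1, 2, 3)
  u_2 = (-12/7, 3/7, -6/7)
  u_3 = (5/3, 10/3, -5/3)

Apply the Gram-Schmidt recurrence
  u_1 = v_1
  u_i = v_i − Σ_{j<i} ((v_i · u_j) / (u_j · u_j)) · u_j.

Step by step this gives:
  u_1 = (-1, 2, 3)
  u_2 = (-12/7, 3/7, -6/7)
  u_3 = (5/3, 10/3, -5/3)

Orthogonality check:
  u_2 · u_1 = 0 (should be 0)
  u_3 · u_1 = 0 (should be 0)
  u_3 · u_2 = 0 (should be 0)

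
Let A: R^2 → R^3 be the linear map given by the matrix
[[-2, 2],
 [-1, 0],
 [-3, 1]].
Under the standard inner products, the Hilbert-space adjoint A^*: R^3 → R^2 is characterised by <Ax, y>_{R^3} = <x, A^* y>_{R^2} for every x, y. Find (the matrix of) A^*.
A^* = A^T =
[[-2, -1, -3],
 [2, 0, 1]]

For real matrices with standard dot products, the defining identity <Ax, y> = <x, A^* y> gives (Ax)^T y = x^T (A^*) y, i.e. x^T A^T y = x^T (A^*) y. Since this holds for all x, y, we must have A^* = A^T. Therefore
A^* =
[[-2, -1, -3],
 [2, 0, 1]].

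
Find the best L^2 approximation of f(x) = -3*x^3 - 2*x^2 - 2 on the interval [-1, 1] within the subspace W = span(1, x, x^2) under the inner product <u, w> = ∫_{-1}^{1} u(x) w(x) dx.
g(x) = -2*x^2 - 9*x/5 - 2

The best approximation g ∈ W is the orthogonal projection of f onto W. Writing g = a_0 + a_1 x + a_2 x^2, the coefficients solve the normal equations G · a = b where
  G_{ij} = <φ_i, φ_j> and b_i = <f, φ_i>, with φ_0 = 1, φ_1 = x, φ_2 = x^2.
G =
  [2, 0, 2/3]
  [0, 2/3, 0]
  [2/3, 0, 2/5],
b = (-16/3, -6/5, -32/15).
Solving gives a_0 = -2, a_1 = -9/5, a_2 = -2, so
  g(x) = -2*x^2 - 9*x/5 - 2.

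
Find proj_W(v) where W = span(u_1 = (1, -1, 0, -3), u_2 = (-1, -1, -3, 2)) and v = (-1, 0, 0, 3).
proj_W(v) = (-125/129, 91/129, -17/43, 358/129)

Set up U = [u_1 | ... | u_2] ∈ R^(4×2). The projector onto W = col(U) is P = U (U^T U)^(-1) U^T.
Compute U^T U =
  [11, -6]
  [-6, 15],
and U^T v = (-10, 7).
Solve U^T U · c = U^T v for the coefficients: c = (-36/43, 17/129). The projection is proj_W(v) = U c.
Check: (v - proj_W(v)) · u_1 = 0  (should be 0).
Check: (v - proj_W(v)) · u_2 = 0  (should be 0).
Result: proj_W(v) = (-125/129, 91/129, -17/43, 358/129).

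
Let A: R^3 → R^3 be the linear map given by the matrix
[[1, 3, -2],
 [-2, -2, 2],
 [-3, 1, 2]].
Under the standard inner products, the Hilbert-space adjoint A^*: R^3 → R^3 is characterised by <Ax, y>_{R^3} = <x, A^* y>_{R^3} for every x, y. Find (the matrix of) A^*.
A^* = A^T =
[[1, -2, -3],
 [3, -2, 1],
 [-2, 2, 2]]

For real matrices with standard dot products, the defining identity <Ax, y> = <x, A^* y> gives (Ax)^T y = x^T (A^*) y, i.e. x^T A^T y = x^T (A^*) y. Since this holds for all x, y, we must have A^* = A^T. Therefore
A^* =
[[1, -2, -3],
 [3, -2, 1],
 [-2, 2, 2]].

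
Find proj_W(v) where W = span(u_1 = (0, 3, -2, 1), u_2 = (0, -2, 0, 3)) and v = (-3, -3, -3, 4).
proj_W(v) = (0, -309/173, -134/173, 832/173)

Set up U = [u_1 | ... | u_2] ∈ R^(4×2). The projector onto W = col(U) is P = U (U^T U)^(-1) U^T.
Compute U^T U =
  [14, -3]
  [-3, 13],
and U^T v = (1, 18).
Solve U^T U · c = U^T v for the coefficients: c = (67/173, 255/173). The projection is proj_W(v) = U c.
Check: (v - proj_W(v)) · u_1 = 0  (should be 0).
Check: (v - proj_W(v)) · u_2 = 0  (should be 0).
Result: proj_W(v) = (0, -309/173, -134/173, 832/173).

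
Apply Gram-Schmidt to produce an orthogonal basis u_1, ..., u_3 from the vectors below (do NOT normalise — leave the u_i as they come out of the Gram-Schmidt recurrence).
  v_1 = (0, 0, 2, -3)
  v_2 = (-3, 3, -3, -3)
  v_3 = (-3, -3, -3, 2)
Orthogonal basis:
  u_1 = (0, 0, 2, -3)
  u_2 = (-3, 3, -45/13, -30/13)
  u_3 = (-128/51, -178/51, -10/17, -20/51)

Apply the Gram-Schmidt recurrence
  u_1 = v_1
  u_i = v_i − Σ_{j<i} ((v_i · u_j) / (u_j · u_j)) · u_j.

Step by step this gives:
  u_1 = (0, 0, 2, -3)
  u_2 = (-3, 3, -45/13, -30/13)
  u_3 = (-128/51, -178/51, -10/17, -20/51)

Orthogonality check:
  u_2 · u_1 = 0 (should be 0)
  u_3 · u_1 = 0 (should be 0)
  u_3 · u_2 = 0 (should be 0)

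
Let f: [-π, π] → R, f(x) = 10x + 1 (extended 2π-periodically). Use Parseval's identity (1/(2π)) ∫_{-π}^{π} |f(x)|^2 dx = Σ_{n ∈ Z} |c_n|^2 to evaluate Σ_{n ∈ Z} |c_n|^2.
Σ |c_n|^2 = 100π^2/3 + 1

Expand and integrate term by term over [-π, π]:
  ∫ (10x)^2 dx = 100·(2π^3/3); ∫ 2·10·(1)·x dx = 0 (odd integrand); ∫ 1^2 dx = 1·2π.
So (1/(2π)) ∫_{-π}^{π} (10x + 1)^2 dx = 100π^2/3 + 1 = 100π^2/3 + 1.
Parseval ⇒ Σ |c_n|^2 = 100π^2/3 + 1.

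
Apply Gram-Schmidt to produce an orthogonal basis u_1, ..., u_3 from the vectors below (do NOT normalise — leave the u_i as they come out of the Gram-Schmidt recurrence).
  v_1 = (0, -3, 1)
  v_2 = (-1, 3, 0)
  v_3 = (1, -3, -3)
Orthogonal basis:
  u_1 = (0, -3, 1)
  u_2 = (-1, 3/10, 9/10)
  u_3 = (-27/19, -9/19, -27/19)

Apply the Gram-Schmidt recurrence
  u_1 = v_1
  u_i = v_i − Σ_{j<i} ((v_i · u_j) / (u_j · u_j)) · u_j.

Step by step this gives:
  u_1 = (0, -3, 1)
  u_2 = (-1, 3/10, 9/10)
  u_3 = (-27/19, -9/19, -27/19)

Orthogonality check:
  u_2 · u_1 = 0 (should be 0)
  u_3 · u_1 = 0 (should be 0)
  u_3 · u_2 = 0 (should be 0)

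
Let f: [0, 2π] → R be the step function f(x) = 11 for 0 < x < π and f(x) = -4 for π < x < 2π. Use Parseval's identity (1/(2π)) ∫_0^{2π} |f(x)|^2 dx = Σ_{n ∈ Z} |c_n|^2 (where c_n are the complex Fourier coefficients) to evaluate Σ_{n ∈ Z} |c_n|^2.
Σ |c_n|^2 = 137/2

Parseval equates the L^2 energy of f (normalised by 1/(2π)) with the ℓ^2 sum of its Fourier coefficients: (1/(2π)) ∫_0^{2π} |f|^2 = Σ |c_n|^2.
Compute the left side: (1/(2π)) [∫_0^π 11^2 dx + ∫_π^{2π} (-4)^2 dx] = (1/(2π)) · (121π + 16π) = (121 + 16)/2 = 137/2.
So Σ_{n ∈ Z} |c_n|^2 = 137/2.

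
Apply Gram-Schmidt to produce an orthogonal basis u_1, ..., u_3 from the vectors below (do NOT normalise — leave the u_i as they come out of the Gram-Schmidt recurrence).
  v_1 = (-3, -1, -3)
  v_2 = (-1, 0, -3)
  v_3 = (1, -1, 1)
Orthogonal basis:
  u_1 = (-3, -1, -3)
  u_2 = (17/19, 12/19, -21/19)
  u_3 = (12/23, -24/23, -4/23)

Apply the Gram-Schmidt recurrence
  u_1 = v_1
  u_i = v_i − Σ_{j<i} ((v_i · u_j) / (u_j · u_j)) · u_j.

Step by step this gives:
  u_1 = (-3, -1, -3)
  u_2 = (17/19, 12/19, -21/19)
  u_3 = (12/23, -24/23, -4/23)

Orthogonality check:
  u_2 · u_1 = 0 (should be 0)
  u_3 · u_1 = 0 (should be 0)
  u_3 · u_2 = 0 (should be 0)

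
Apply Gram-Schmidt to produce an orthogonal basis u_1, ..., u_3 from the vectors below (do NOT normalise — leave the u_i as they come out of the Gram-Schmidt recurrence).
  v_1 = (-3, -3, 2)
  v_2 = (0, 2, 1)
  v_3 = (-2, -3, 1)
Orthogonal basis:
  u_1 = (-3, -3, 2)
  u_2 = (-6/11, 16/11, 15/11)
  u_3 = (7/94, -3/94, 3/47)

Apply the Gram-Schmidt recurrence
  u_1 = v_1
  u_i = v_i − Σ_{j<i} ((v_i · u_j) / (u_j · u_j)) · u_j.

Step by step this gives:
  u_1 = (-3, -3, 2)
  u_2 = (-6/11, 16/11, 15/11)
  u_3 = (7/94, -3/94, 3/47)

Orthogonality check:
  u_2 · u_1 = 0 (should be 0)
  u_3 · u_1 = 0 (should be 0)
  u_3 · u_2 = 0 (should be 0)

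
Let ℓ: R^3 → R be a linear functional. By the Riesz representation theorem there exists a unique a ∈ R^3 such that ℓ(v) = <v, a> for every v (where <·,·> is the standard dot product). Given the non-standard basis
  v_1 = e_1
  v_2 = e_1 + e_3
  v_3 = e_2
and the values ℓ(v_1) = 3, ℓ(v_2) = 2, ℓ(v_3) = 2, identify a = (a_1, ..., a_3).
a = (3, 2, -1)

Write a = (a_1, ..., a_3) in the standard basis. For each basis vector v_i, ℓ(v_i) = <v_i, a> is a linear equation in the a_j's. Collect the n equations into a matrix system V a = ℓ, where row i of V is v_i (expressed in the standard basis). Since V is invertible (lower-triangular with 1s on the diagonal, up to permutation), solve by back-substitution:
  V =
[[1, 0, 0],
 [1, 0, 1],
 [0, 1, 0]]
  V a = (3, 2, 2)
Solving gives a = (3, 2, -1).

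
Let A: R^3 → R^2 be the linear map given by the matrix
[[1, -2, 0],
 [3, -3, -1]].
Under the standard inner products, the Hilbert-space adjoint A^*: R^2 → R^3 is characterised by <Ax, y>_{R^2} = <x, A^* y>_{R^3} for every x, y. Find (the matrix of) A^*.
A^* = A^T =
[[1, 3],
 [-2, -3],
 [0, -1]]

For real matrices with standard dot products, the defining identity <Ax, y> = <x, A^* y> gives (Ax)^T y = x^T (A^*) y, i.e. x^T A^T y = x^T (A^*) y. Since this holds for all x, y, we must have A^* = A^T. Therefore
A^* =
[[1, 3],
 [-2, -3],
 [0, -1]].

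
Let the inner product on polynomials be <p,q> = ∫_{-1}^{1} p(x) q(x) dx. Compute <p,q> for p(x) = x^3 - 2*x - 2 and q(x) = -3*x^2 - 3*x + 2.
<p,q> = -6/5

Expand the product: p(x)·q(x) = -3*x^5 - 3*x^4 + 8*x^3 + 12*x^2 + 2*x - 4.
∫_{-1}^{1} of each monomial x^k gives [2/(k+1) if k even, 0 if k odd]. Integrating term-by-term (or equivalently evaluating the antiderivative F(x) = -x^6/2 - 3*x^5/5 + 2*x^4 + 4*x^3 + x^2 - 4*x at the endpoints):
  F(1) − F(−1) = 19/10 − (31/10) = -6/5.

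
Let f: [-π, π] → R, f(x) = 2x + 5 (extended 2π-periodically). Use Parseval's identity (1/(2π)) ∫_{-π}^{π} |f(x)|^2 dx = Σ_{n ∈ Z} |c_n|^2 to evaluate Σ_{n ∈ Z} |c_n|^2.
Σ |c_n|^2 = 4π^2/3 + 25

Expand and integrate term by term over [-π, π]:
  ∫ (2x)^2 dx = 4·(2π^3/3); ∫ 2·2·(5)·x dx = 0 (odd integrand); ∫ 5^2 dx = 25·2π.
So (1/(2π)) ∫_{-π}^{π} (2x + 5)^2 dx = 4π^2/3 + 25 = 4π^2/3 + 25.
Parseval ⇒ Σ |c_n|^2 = 4π^2/3 + 25.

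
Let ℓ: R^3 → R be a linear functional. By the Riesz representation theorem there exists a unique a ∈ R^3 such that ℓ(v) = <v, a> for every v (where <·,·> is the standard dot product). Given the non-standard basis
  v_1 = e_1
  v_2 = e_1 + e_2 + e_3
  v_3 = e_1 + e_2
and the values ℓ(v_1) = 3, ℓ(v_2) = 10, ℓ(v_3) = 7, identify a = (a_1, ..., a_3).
a = (3, 4, 3)

Write a = (a_1, ..., a_3) in the standard basis. For each basis vector v_i, ℓ(v_i) = <v_i, a> is a linear equation in the a_j's. Collect the n equations into a matrix system V a = ℓ, where row i of V is v_i (expressed in the standard basis). Since V is invertible (lower-triangular with 1s on the diagonal, up to permutation), solve by back-substitution:
  V =
[[1, 0, 0],
 [1, 1, 1],
 [1, 1, 0]]
  V a = (3, 10, 7)
Solving gives a = (3, 4, 3).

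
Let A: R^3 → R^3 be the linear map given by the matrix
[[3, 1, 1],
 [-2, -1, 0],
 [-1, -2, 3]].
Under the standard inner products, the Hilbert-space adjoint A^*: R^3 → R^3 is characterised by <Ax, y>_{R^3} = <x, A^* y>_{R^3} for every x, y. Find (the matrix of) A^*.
A^* = A^T =
[[3, -2, -1],
 [1, -1, -2],
 [1, 0, 3]]

For real matrices with standard dot products, the defining identity <Ax, y> = <x, A^* y> gives (Ax)^T y = x^T (A^*) y, i.e. x^T A^T y = x^T (A^*) y. Since this holds for all x, y, we must have A^* = A^T. Therefore
A^* =
[[3, -2, -1],
 [1, -1, -2],
 [1, 0, 3]].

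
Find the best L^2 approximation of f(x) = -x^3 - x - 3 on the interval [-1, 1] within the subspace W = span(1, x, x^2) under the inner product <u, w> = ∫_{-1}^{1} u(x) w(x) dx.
g(x) = -8*x/5 - 3

The best approximation g ∈ W is the orthogonal projection of f onto W. Writing g = a_0 + a_1 x + a_2 x^2, the coefficients solve the normal equations G · a = b where
  G_{ij} = <φ_i, φ_j> and b_i = <f, φ_i>, with φ_0 = 1, φ_1 = x, φ_2 = x^2.
G =
  [2, 0, 2/3]
  [0, 2/3, 0]
  [2/3, 0, 2/5],
b = (-6, -16/15, -2).
Solving gives a_0 = -3, a_1 = -8/5, a_2 = 0, so
  g(x) = -8*x/5 - 3.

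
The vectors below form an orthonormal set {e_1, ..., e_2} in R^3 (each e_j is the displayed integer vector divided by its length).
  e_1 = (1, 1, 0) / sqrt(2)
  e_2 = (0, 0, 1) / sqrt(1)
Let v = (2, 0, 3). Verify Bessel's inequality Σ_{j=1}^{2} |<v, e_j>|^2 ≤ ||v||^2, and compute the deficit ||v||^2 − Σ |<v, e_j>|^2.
Σ |<v, e_j>|^2 = 11; ||v||^2 = 13; deficit = 2

Write each e_j = u_j / sqrt(<u_j, u_j>) where u_j is the displayed integer vector. Then <v, e_j> = <v, u_j> / sqrt(<u_j, u_j>), so |<v, e_j>|^2 = <v, u_j>^2 / <u_j, u_j>.
Coefficients: <v, e_1> = 2/sqrt(2), <v, e_2> = 3/sqrt(1).
Square and sum: Σ |<v, e_j>|^2 = 11.
Compute ||v||^2 = v·v = 13.
Deficit = 13 − 11 = 2 ≥ 0, confirming Bessel's inequality. (The deficit equals ||v − Σ <v,e_j> e_j||^2, the squared distance from v to span{e_j}.)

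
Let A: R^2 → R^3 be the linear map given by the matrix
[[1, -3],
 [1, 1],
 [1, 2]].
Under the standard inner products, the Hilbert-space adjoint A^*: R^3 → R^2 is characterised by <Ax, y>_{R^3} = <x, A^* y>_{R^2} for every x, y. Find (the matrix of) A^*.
A^* = A^T =
[[1, 1, 1],
 [-3, 1, 2]]

For real matrices with standard dot products, the defining identity <Ax, y> = <x, A^* y> gives (Ax)^T y = x^T (A^*) y, i.e. x^T A^T y = x^T (A^*) y. Since this holds for all x, y, we must have A^* = A^T. Therefore
A^* =
[[1, 1, 1],
 [-3, 1, 2]].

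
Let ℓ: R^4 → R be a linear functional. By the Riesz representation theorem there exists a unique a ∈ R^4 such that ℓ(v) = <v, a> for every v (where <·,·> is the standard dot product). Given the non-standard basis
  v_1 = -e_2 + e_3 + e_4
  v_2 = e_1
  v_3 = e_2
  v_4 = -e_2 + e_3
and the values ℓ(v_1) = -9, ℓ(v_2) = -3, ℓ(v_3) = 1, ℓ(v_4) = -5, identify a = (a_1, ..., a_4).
a = (-3, 1, -4, -4)

Write a = (a_1, ..., a_4) in the standard basis. For each basis vector v_i, ℓ(v_i) = <v_i, a> is a linear equation in the a_j's. Collect the n equations into a matrix system V a = ℓ, where row i of V is v_i (expressed in the standard basis). Since V is invertible (lower-triangular with 1s on the diagonal, up to permutation), solve by back-substitution:
  V =
[[0, -1, 1, 1],
 [1, 0, 0, 0],
 [0, 1, 0, 0],
 [0, -1, 1, 0]]
  V a = (-9, -3, 1, -5)
Solving gives a = (-3, 1, -4, -4).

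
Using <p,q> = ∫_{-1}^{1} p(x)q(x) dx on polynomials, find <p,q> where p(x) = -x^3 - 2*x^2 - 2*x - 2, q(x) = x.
<p,q> = -26/15

Expand the product: p(x)·q(x) = -x^4 - 2*x^3 - 2*x^2 - 2*x.
∫_{-1}^{1} of each monomial x^k gives [2/(k+1) if k even, 0 if k odd]. Integrating term-by-term (or equivalently evaluating the antiderivative F(x) = -x^5/5 - x^4/2 - 2*x^3/3 - x^2 at the endpoints):
  F(1) − F(−1) = -71/30 − (-19/30) = -26/15.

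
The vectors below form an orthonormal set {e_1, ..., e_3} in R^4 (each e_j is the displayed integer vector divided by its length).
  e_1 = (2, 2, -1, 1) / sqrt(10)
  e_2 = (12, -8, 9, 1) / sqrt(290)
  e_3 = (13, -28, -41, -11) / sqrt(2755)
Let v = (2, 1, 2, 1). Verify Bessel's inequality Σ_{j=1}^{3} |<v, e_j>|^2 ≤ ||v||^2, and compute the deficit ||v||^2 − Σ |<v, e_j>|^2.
Σ |<v, e_j>|^2 = 10; ||v||^2 = 10; deficit = 0

Write each e_j = u_j / sqrt(<u_j, u_j>) where u_j is the displayed integer vector. Then <v, e_j> = <v, u_j> / sqrt(<u_j, u_j>), so |<v, e_j>|^2 = <v, u_j>^2 / <u_j, u_j>.
Coefficients: <v, e_1> = 5/sqrt(10), <v, e_2> = 35/sqrt(290), <v, e_3> = -95/sqrt(2755).
Square and sum: Σ |<v, e_j>|^2 = 10.
Compute ||v||^2 = v·v = 10.
Deficit = 10 − 10 = 0 ≥ 0, confirming Bessel's inequality. (The deficit equals ||v − Σ <v,e_j> e_j||^2, the squared distance from v to span{e_j}.)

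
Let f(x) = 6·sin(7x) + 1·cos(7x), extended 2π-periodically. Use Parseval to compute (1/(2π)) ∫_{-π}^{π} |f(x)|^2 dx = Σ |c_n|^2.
Σ |c_n|^2 = 37/2

Expand |f|^2 and use orthogonality of {sin(nx), cos(mx)} on [-π, π]:
  ∫_{-π}^{π} sin(nx)^2 dx = π, ∫ cos(mx)^2 dx = π, and cross terms integrate to 0.
So ∫_{-π}^{π} f(x)^2 dx = 6^2 · π + 1^2 · π = (36 + 1)π.
Divide by 2π: (36 + 1)/2 = 37/2.
By Parseval, this equals Σ |c_n|^2.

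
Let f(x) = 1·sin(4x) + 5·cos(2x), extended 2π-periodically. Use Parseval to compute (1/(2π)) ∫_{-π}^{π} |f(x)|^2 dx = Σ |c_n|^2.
Σ |c_n|^2 = 13

Expand |f|^2 and use orthogonality of {sin(nx), cos(mx)} on [-π, π]:
  ∫_{-π}^{π} sin(nx)^2 dx = π, ∫ cos(mx)^2 dx = π, and cross terms integrate to 0.
So ∫_{-π}^{π} f(x)^2 dx = 1^2 · π + 5^2 · π = (1 + 25)π.
Divide by 2π: (1 + 25)/2 = 13.
By Parseval, this equals Σ |c_n|^2.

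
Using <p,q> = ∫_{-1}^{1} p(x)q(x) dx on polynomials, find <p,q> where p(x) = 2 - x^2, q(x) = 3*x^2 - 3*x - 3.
<p,q> = -36/5

Expand the product: p(x)·q(x) = -3*x^4 + 3*x^3 + 9*x^2 - 6*x - 6.
∫_{-1}^{1} of each monomial x^k gives [2/(k+1) if k even, 0 if k odd]. Integrating term-by-term (or equivalently evaluating the antiderivative F(x) = -3*x^5/5 + 3*x^4/4 + 3*x^3 - 3*x^2 - 6*x at the endpoints):
  F(1) − F(−1) = -117/20 − (27/20) = -36/5.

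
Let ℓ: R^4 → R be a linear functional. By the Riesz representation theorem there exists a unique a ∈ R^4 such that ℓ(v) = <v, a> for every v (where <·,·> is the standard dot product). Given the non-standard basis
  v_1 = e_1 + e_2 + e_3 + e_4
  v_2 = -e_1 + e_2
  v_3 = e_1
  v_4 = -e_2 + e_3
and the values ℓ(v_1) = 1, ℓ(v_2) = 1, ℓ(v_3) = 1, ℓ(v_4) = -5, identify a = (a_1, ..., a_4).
a = (1, 2, -3, 1)

Write a = (a_1, ..., a_4) in the standard basis. For each basis vector v_i, ℓ(v_i) = <v_i, a> is a linear equation in the a_j's. Collect the n equations into a matrix system V a = ℓ, where row i of V is v_i (expressed in the standard basis). Since V is invertible (lower-triangular with 1s on the diagonal, up to permutation), solve by back-substitution:
  V =
[[1, 1, 1, 1],
 [-1, 1, 0, 0],
 [1, 0, 0, 0],
 [0, -1, 1, 0]]
  V a = (1, 1, 1, -5)
Solving gives a = (1, 2, -3, 1).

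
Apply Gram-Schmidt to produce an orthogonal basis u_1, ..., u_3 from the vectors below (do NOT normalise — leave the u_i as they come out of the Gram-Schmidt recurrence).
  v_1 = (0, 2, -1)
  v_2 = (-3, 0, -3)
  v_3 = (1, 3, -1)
Orthogonal basis:
  u_1 = (0, 2, -1)
  u_2 = (-3, -6/5, -12/5)
  u_3 = (2/9, -1/9, -2/9)

Apply the Gram-Schmidt recurrence
  u_1 = v_1
  u_i = v_i − Σ_{j<i} ((v_i · u_j) / (u_j · u_j)) · u_j.

Step by step this gives:
  u_1 = (0, 2, -1)
  u_2 = (-3, -6/5, -12/5)
  u_3 = (2/9, -1/9, -2/9)

Orthogonality check:
  u_2 · u_1 = 0 (should be 0)
  u_3 · u_1 = 0 (should be 0)
  u_3 · u_2 = 0 (should be 0)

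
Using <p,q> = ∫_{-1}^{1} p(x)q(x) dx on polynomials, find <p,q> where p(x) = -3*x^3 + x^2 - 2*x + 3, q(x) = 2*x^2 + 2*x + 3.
<p,q> = 296/15

Expand the product: p(x)·q(x) = -6*x^5 - 4*x^4 - 11*x^3 + 5*x^2 + 9.
∫_{-1}^{1} of each monomial x^k gives [2/(k+1) if k even, 0 if k odd]. Integrating term-by-term (or equivalently evaluating the antiderivative F(x) = -x^6 - 4*x^5/5 - 11*x^4/4 + 5*x^3/3 + 9*x at the endpoints):
  F(1) − F(−1) = 367/60 − (-817/60) = 296/15.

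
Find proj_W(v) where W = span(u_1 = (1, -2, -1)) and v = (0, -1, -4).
proj_W(v) = (1, -2, -1)

Set up U = [u_1 | ... | u_1] ∈ R^(3×1). The projector onto W = col(U) is P = U (U^T U)^(-1) U^T.
Compute U^T U =
  [6],
and U^T v = (6).
Solve U^T U · c = U^T v for the coefficients: c = (1). The projection is proj_W(v) = U c.
Check: (v - proj_W(v)) · u_1 = 0  (should be 0).
Result: proj_W(v) = (1, -2, -1).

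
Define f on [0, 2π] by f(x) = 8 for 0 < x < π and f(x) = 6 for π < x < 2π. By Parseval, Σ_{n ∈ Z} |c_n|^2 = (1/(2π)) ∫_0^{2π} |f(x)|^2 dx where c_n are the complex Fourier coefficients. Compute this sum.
Σ |c_n|^2 = 50

Parseval equates the L^2 energy of f (normalised by 1/(2π)) with the ℓ^2 sum of its Fourier coefficients: (1/(2π)) ∫_0^{2π} |f|^2 = Σ |c_n|^2.
Compute the left side: (1/(2π)) [∫_0^π 8^2 dx + ∫_π^{2π} 6^2 dx] = (1/(2π)) · (64π + 36π) = (64 + 36)/2 = 50.
So Σ_{n ∈ Z} |c_n|^2 = 50.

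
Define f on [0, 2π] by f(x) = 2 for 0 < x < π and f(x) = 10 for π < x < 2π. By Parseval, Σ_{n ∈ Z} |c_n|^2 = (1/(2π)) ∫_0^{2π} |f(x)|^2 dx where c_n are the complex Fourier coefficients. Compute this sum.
Σ |c_n|^2 = 52

Parseval equates the L^2 energy of f (normalised by 1/(2π)) with the ℓ^2 sum of its Fourier coefficients: (1/(2π)) ∫_0^{2π} |f|^2 = Σ |c_n|^2.
Compute the left side: (1/(2π)) [∫_0^π 2^2 dx + ∫_π^{2π} 10^2 dx] = (1/(2π)) · (4π + 100π) = (4 + 100)/2 = 52.
So Σ_{n ∈ Z} |c_n|^2 = 52.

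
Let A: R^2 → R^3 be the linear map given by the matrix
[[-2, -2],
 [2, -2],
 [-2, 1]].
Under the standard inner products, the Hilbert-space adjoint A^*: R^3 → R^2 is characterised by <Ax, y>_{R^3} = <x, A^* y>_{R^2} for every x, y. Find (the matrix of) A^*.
A^* = A^T =
[[-2, 2, -2],
 [-2, -2, 1]]

For real matrices with standard dot products, the defining identity <Ax, y> = <x, A^* y> gives (Ax)^T y = x^T (A^*) y, i.e. x^T A^T y = x^T (A^*) y. Since this holds for all x, y, we must have A^* = A^T. Therefore
A^* =
[[-2, 2, -2],
 [-2, -2, 1]].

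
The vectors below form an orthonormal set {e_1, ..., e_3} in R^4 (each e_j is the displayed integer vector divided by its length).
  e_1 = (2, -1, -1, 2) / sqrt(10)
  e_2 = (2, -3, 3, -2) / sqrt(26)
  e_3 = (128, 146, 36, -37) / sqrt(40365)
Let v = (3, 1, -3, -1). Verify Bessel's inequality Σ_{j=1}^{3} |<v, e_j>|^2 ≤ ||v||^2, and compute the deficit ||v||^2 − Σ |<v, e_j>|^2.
Σ |<v, e_j>|^2 = 217/23; ||v||^2 = 20; deficit = 243/23

Write each e_j = u_j / sqrt(<u_j, u_j>) where u_j is the displayed integer vector. Then <v, e_j> = <v, u_j> / sqrt(<u_j, u_j>), so |<v, e_j>|^2 = <v, u_j>^2 / <u_j, u_j>.
Coefficients: <v, e_1> = 6/sqrt(10), <v, e_2> = -4/sqrt(26), <v, e_3> = 459/sqrt(40365).
Square and sum: Σ |<v, e_j>|^2 = 217/23.
Compute ||v||^2 = v·v = 20.
Deficit = 20 − 217/23 = 243/23 ≥ 0, confirming Bessel's inequality. (The deficit equals ||v − Σ <v,e_j> e_j||^2, the squared distance from v to span{e_j}.)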